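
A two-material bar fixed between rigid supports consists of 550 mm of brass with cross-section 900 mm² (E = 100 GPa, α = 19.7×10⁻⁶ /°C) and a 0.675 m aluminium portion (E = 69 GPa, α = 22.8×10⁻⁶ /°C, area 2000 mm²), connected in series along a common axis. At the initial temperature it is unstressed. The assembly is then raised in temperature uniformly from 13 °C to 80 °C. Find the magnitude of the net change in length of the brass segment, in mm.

|ΔL| ≈ 0.25 mm

Free thermal expansion of the whole bar: Σ αᵢΔT Lᵢ = 19.7×10⁻⁶×67×550 + 22.8×10⁻⁶×67×675 = 1.757 mm.
Since the ends are fixed, an axial force P builds up, equal in every segment, with P · Σ Lᵢ/(AᵢEᵢ) = δ_free.
The series flexibility is Σ Lᵢ/(AᵢEᵢ) = 550/(900×100×10³) + 675/(2000×69×10³) = 1.1×10⁻⁵ mm/N.
So P = 1.757 / 1.1×10⁻⁵ = 159.7 kN, compressive.
For the brass segment, free thermal change = 19.7×10⁻⁶×67×550 = 0.7259 mm and elastic change from P = 159700×550/(900×100×10³) = 0.9759 mm; these oppose, so the net change is 0.25 mm (segment shortens).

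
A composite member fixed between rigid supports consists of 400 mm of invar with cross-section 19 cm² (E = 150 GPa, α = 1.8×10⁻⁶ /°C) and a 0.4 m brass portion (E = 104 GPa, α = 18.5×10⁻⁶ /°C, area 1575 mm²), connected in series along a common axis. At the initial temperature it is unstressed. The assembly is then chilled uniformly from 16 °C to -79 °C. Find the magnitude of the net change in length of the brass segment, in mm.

|ΔL| ≈ 0.213 mm

Free thermal contraction of the whole bar: Σ αᵢΔT Lᵢ = 1.8×10⁻⁶×95×400 + 18.5×10⁻⁶×95×400 = 0.7714 mm.
Since the ends are fixed, an axial force P builds up, equal in every segment, with P · Σ Lᵢ/(AᵢEᵢ) = δ_free.
Σ Lᵢ/(AᵢEᵢ) = 400/(1900×150×10³) + 400/(1575×104×10³) = 3.846×10⁻⁶ mm/N.
So P = 0.7714 / 3.846×10⁻⁶ = 200.6 kN, tensile.
For the brass segment, free thermal change = 18.5×10⁻⁶×95×400 = 0.703 mm and elastic change from P = 200600×400/(1575×104×10³) = 0.4899 mm; these oppose, so the net change is 0.213 mm (segment shortens).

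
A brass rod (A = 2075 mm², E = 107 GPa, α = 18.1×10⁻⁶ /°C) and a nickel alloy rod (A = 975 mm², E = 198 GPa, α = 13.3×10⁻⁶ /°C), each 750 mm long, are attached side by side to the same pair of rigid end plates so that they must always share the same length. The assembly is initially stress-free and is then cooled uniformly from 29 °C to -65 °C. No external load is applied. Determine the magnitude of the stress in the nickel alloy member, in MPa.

Both members must finish at the same length. With the larger α, the brass tends to over-contract; the plates restrain it, putting the brass in tension and the nickel alloy in compression. With no external load the two internal forces are equal and opposite, magnitude P.
Setting the final lengths equal and cancelling L: (α₁ − α₂)ΔT = P/(A₁E₁) + P/(A₂E₂).
|α₁ − α₂|·ΔT = 4.8×10⁻⁶ × 94 = 0.0004512.
1/(A₁E₁) + 1/(A₂E₂) = 1/(2075×107×10³) + 1/(975×198×10³) = 9.684×10⁻⁹ N⁻¹.
So P = 0.0004512 / 9.684×10⁻⁹ = 46.59 kN.
σ_{nickel alloy} = P/A₂ = 46590/975 = 47.79 MPa, compressive.

σ ≈ 47.8 MPa (compressive)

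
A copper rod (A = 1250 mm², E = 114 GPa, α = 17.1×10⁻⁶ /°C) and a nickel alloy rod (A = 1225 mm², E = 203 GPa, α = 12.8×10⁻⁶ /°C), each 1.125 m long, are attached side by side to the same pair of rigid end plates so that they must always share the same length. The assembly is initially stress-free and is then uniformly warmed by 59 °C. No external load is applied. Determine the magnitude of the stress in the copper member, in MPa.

The copper has the larger α, so on heating it would change length more than the nickel alloy if both were free. The rigid plates force a common final length, so the copper is put into compression and the nickel alloy into tension, with equal and opposite forces P (no external load).
Setting the final lengths equal and cancelling L: (α₁ − α₂)ΔT = P/(A₁E₁) + P/(A₂E₂).
|α₁ − α₂|·ΔT = 4.3×10⁻⁶ × 59 = 0.0002537.
1/(A₁E₁) + 1/(A₂E₂) = 1/(1250×114×10³) + 1/(1225×203×10³) = 1.104×10⁻⁸ N⁻¹.
P = 0.0002537 / 1.104×10⁻⁸ = 22980 N = 22.98 kN.
σ_{copper} = P/A₁ = 22980/1250 = 18.39 MPa, compressive.

σ ≈ 18.4 MPa (compressive)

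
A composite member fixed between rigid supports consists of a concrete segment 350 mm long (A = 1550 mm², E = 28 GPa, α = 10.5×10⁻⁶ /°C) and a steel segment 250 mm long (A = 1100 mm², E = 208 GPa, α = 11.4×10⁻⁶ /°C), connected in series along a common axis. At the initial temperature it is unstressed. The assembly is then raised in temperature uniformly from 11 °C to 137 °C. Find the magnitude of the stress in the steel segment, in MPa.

σ ≈ 81.6 MPa (compressive)

Free thermal expansion of the whole bar: Σ αᵢΔT Lᵢ = 10.5×10⁻⁶×126×350 + 11.4×10⁻⁶×126×250 = 0.8221 mm.
The rigid supports impose zero overall length change; the single axial force P common to all segments must satisfy P Σ Lᵢ/(AᵢEᵢ) = δ_free.
Σ Lᵢ/(AᵢEᵢ) = 350/(1550×28×10³) + 250/(1100×208×10³) = 9.157×10⁻⁶ mm/N.
So P = 0.8221 / 9.157×10⁻⁶ = 89.78 kN, compressive.
σ_{steel} = P / A = 89780 / 1100 = 81.62 MPa.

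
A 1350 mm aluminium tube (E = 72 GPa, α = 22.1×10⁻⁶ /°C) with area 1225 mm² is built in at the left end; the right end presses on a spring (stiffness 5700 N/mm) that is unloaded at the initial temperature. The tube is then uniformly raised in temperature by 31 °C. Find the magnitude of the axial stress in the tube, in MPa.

If the spring were absent the tube would lengthen by αΔT L = 22.1×10⁻⁶ × 31 × 1350 = 0.9249 mm.
Let P be the compressive force at the spring. The tube shortens elastically by PL/(AE) and the spring compresses by P/k; together these equal δ_free.
So P = δ_free / [L/(AE) + 1/k] = 0.9249 / [ 1350/(1225×72×10³) + 1/(5700) ].
P = 0.9249 / 0.0001907 = 4849 N.
σ = P/A = 4849/1225 = 3.958 MPa.

σ ≈ 3.96 MPa (compressive)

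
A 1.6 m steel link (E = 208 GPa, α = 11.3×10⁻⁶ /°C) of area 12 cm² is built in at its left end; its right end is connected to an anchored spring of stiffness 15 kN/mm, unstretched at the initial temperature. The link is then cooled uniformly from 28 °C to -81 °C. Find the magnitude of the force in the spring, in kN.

Free thermal contraction: δ_free = αΔT L = 11.3×10⁻⁶ × 109 × 1600 = 1.971 mm.
Let P be the tensile force in the spring. The link extends elastically by PL/(AE) and the spring stretches by P/k; together these equal δ_free.
P [ L/(AE) + 1/k ] = δ_free → P [ 1600/(1200×208×10³) + 1/(15×10³) ] = 1.971.
P = 1.971 / 7.308×10⁻⁵ = 26970 N.

P ≈ 27 kN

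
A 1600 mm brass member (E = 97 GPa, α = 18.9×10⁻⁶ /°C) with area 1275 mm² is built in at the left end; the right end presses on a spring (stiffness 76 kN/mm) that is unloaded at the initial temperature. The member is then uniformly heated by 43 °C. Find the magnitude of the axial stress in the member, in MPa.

Free thermal expansion: δ_free = αΔT L = 18.9×10⁻⁶ × 43 × 1600 = 1.3 mm.
Let P be the compressive force at the spring. The member shortens elastically by PL/(AE) and the spring compresses by P/k; together these equal δ_free.
So P = δ_free / [L/(AE) + 1/k] = 1.3 / [ 1600/(1275×97×10³) + 1/(76×10³) ].
P = 1.3 / 2.61×10⁻⁵ = 49830 N.
σ = P/A = 49830/1275 = 39.08 MPa.

σ ≈ 39.1 MPa (compressive)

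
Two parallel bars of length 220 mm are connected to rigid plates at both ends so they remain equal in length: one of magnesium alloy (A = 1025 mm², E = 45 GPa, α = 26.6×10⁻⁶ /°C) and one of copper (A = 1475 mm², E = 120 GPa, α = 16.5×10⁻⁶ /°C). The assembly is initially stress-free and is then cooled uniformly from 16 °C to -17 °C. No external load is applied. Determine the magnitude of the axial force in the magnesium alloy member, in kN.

Both members must finish at the same length. With the larger α, the magnesium alloy tends to over-contract; the plates restrain it, putting the magnesium alloy in tension and the copper in compression. With no external load the two internal forces are equal and opposite, magnitude P.
Setting the final lengths equal and cancelling L: (α₁ − α₂)ΔT = P/(A₁E₁) + P/(A₂E₂).
|α₁ − α₂|·ΔT = 10.1×10⁻⁶ × 33 = 0.0003333.
1/(A₁E₁) + 1/(A₂E₂) = 1/(1025×45×10³) + 1/(1475×120×10³) = 2.733×10⁻⁸ N⁻¹.
So P = 0.0003333 / 2.733×10⁻⁸ = 12.2 kN.

P ≈ 12.2 kN (tensile in the magnesium alloy)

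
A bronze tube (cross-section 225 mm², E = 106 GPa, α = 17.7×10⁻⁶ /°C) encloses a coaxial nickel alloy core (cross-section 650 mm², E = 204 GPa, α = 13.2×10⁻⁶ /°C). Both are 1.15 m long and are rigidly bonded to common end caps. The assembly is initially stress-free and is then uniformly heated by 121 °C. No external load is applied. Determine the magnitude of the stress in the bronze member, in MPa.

σ ≈ 48.9 MPa (compressive)

Both members must finish at the same length. With the larger α, the bronze tends to over-expand; the plates restrain it, putting the bronze in compression and the nickel alloy in tension. With no external load the two internal forces are equal and opposite, magnitude P.
Setting the final lengths equal and cancelling L: (α₁ − α₂)ΔT = P/(A₁E₁) + P/(A₂E₂).
|α₁ − α₂|·ΔT = 4.5×10⁻⁶ × 121 = 0.0005445.
1/(A₁E₁) + 1/(A₂E₂) = 1/(225×106×10³) + 1/(650×204×10³) = 4.947×10⁻⁸ N⁻¹.
P = 0.0005445 / 4.947×10⁻⁸ = 11010 N = 11.01 kN.
σ_{bronze} = P/A₁ = 11010/225 = 48.92 MPa, compressive.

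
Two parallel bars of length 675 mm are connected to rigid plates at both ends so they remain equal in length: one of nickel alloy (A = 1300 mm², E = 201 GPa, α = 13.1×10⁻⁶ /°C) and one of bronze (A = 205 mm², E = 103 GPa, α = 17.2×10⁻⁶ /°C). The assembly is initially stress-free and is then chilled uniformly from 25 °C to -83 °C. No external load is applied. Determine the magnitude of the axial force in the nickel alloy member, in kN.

Both members must finish at the same length. With the larger α, the bronze tends to over-contract; the plates restrain it, putting the bronze in tension and the nickel alloy in compression. With no external load the two internal forces are equal and opposite, magnitude P.
Compatibility of the two members (thermal + elastic change equal): (α₁ − α₂)ΔT = P·[1/(A₁E₁) + 1/(A₂E₂)].
|α₁ − α₂|·ΔT = 4.1×10⁻⁶ × 108 = 0.0004428.
1/(A₁E₁) + 1/(A₂E₂) = 1/(1300×201×10³) + 1/(205×103×10³) = 5.119×10⁻⁸ N⁻¹.
P = 0.0004428 / 5.119×10⁻⁸ = 8651 N = 8.651 kN.

P ≈ 8.65 kN (compressive in the nickel alloy)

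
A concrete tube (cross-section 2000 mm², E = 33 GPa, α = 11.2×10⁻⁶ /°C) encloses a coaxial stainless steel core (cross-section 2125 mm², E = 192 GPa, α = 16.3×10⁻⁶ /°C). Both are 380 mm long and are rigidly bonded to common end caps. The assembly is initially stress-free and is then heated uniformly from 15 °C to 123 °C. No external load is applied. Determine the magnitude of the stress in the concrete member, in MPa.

σ ≈ 15.6 MPa (tensile)

The stainless steel has the larger α, so on heating it would change length more than the concrete if both were free. The rigid plates force a common final length, so the stainless steel is put into compression and the concrete into tension, with equal and opposite forces P (no external load).
Equating the net (thermal + elastic) strains gives |α₁ − α₂|·ΔT = P·[1/(A₁E₁) + 1/(A₂E₂)].
|α₁ − α₂|·ΔT = 5.1×10⁻⁶ × 108 = 0.0005508.
1/(A₁E₁) + 1/(A₂E₂) = 1/(2000×33×10³) + 1/(2125×192×10³) = 1.76×10⁻⁸ N⁻¹.
So P = 0.0005508 / 1.76×10⁻⁸ = 31.29 kN.
σ_{concrete} = P/A₁ = 31290/2000 = 15.65 MPa, tensile.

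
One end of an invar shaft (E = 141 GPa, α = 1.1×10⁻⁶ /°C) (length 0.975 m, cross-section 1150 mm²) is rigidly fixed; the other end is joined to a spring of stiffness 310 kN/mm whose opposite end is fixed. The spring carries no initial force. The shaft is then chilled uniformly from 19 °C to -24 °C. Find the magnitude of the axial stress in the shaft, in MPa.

σ ≈ 4.34 MPa (tensile)

Free thermal contraction: δ_free = αΔT L = 1.1×10⁻⁶ × 43 × 975 = 0.04612 mm.
With a force P in the spring, the elastic change of the shaft is PL/(AE) and that of the spring is P/k; compatibility requires their sum to equal δ_free.
So P = δ_free / [L/(AE) + 1/k] = 0.04612 / [ 975/(1150×141×10³) + 1/(310×10³) ].
P = 0.04612 / 9.239×10⁻⁶ = 4992 N.
σ = P/A = 4992/1150 = 4.341 MPa.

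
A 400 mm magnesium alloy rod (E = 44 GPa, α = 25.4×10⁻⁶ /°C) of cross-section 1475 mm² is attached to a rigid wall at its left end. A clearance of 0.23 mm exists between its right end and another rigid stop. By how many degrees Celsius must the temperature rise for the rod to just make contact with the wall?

Contact occurs when the free expansion equals the gap: αΔT L = 0.23 mm.
ΔT = 0.23 / (25.4×10⁻⁶ × 400) = 22.64 °C.

ΔT ≈ 22.6 °C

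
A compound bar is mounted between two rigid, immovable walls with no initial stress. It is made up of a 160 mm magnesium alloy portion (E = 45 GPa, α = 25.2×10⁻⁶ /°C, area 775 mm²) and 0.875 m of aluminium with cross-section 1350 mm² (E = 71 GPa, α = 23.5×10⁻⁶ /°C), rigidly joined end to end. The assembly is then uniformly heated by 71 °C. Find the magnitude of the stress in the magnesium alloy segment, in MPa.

With the walls removed the bar would change length by δ_free = Σ αᵢΔT Lᵢ = 25.2×10⁻⁶×71×160 + 23.5×10⁻⁶×71×875 = 1.746 mm.
The walls prevent any net length change, so an axial force P (same in every segment) develops. Compatibility: P · Σ Lᵢ/(AᵢEᵢ) = δ_free.
Σ Lᵢ/(AᵢEᵢ) = 160/(775×45×10³) + 875/(1350×71×10³) = 1.372×10⁻⁵ mm/N.
Hence P = δ_free / Σ(L/AE) = 1.746/1.372×10⁻⁵ = 127.3 kN (compressive).
σ_{magnesium alloy} = P / A = 127300 / 775 = 164.3 MPa.

σ ≈ 164 MPa (compressive)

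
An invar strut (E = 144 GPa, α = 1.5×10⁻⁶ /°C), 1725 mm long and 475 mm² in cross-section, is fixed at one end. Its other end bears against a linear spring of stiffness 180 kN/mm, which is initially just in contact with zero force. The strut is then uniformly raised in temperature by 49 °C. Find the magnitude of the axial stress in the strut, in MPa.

σ ≈ 8.67 MPa (compressive)

The unrestrained thermal change is αΔT L = 1.5×10⁻⁶ × 49 × 1725 = 0.1268 mm.
With a force P in the spring, the elastic change of the strut is PL/(AE) and that of the spring is P/k; compatibility requires their sum to equal δ_free.
P [ L/(AE) + 1/k ] = δ_free → P [ 1725/(475×144×10³) + 1/(180×10³) ] = 0.1268.
P = 0.1268 / 3.077×10⁻⁵ = 4120 N.
σ = P/A = 4120/475 = 8.673 MPa.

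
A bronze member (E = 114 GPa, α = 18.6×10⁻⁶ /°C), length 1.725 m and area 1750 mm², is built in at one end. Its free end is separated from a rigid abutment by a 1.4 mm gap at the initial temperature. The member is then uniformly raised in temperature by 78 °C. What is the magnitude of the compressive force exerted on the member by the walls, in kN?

If the wall were absent the member would grow by αΔT L = 18.6×10⁻⁶ × 78 × 1725 = 2.503 mm.
This exceeds the 1.4 mm gap, so the wall pushes back. The portion of expansion that must be recovered elastically is δ_free − gap = 2.503 − 1.4 = 1.103 mm.
So σ = E(δ_free − g)/L = 114×10³ × 1.103/1725 = 72.87 MPa.
Force on the wall = σA = 72.87 × 1750 mm² = 127.5 kN.

P ≈ 128 kN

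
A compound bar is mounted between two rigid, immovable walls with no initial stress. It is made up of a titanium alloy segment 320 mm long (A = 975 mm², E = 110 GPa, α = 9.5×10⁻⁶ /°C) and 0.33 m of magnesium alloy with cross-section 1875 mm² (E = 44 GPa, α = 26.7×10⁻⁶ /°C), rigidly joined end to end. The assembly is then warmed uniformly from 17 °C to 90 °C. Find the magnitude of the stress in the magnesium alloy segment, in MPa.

Free thermal expansion of the whole bar: Σ αᵢΔT Lᵢ = 9.5×10⁻⁶×73×320 + 26.7×10⁻⁶×73×330 = 0.8651 mm.
The rigid supports impose zero overall length change; the single axial force P common to all segments must satisfy P Σ Lᵢ/(AᵢEᵢ) = δ_free.
The series flexibility is Σ Lᵢ/(AᵢEᵢ) = 320/(975×110×10³) + 330/(1875×44×10³) = 6.984×10⁻⁶ mm/N.
So P = 0.8651 / 6.984×10⁻⁶ = 123.9 kN, compressive.
σ_{magnesium alloy} = P / A = 123900 / 1875 = 66.07 MPa.

σ ≈ 66.1 MPa (compressive)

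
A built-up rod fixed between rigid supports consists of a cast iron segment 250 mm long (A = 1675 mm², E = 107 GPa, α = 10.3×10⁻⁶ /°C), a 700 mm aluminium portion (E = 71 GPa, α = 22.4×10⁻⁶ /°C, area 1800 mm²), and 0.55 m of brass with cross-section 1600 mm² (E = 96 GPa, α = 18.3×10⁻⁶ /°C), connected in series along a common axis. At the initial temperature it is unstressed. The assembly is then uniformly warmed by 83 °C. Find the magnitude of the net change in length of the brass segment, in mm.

|ΔL| ≈ 0.0302 mm

If the supports were absent, the total length change would be Σ αᵢΔT Lᵢ = 10.3×10⁻⁶×83×250 + 22.4×10⁻⁶×83×700 + 18.3×10⁻⁶×83×550 = 2.351 mm.
Since the ends are fixed, an axial force P builds up, equal in every segment, with P · Σ Lᵢ/(AᵢEᵢ) = δ_free.
Σ Lᵢ/(AᵢEᵢ) = 250/(1675×107×10³) + 700/(1800×71×10³) + 550/(1600×96×10³) = 1.045×10⁻⁵ mm/N.
So P = 2.351 / 1.045×10⁻⁵ = 224.9 kN, compressive.
For the brass segment, free thermal change = 18.3×10⁻⁶×83×550 = 0.8354 mm and elastic change from P = 224900×550/(1600×96×10³) = 0.8052 mm; these oppose, so the net change is 0.0302 mm (segment lengthens).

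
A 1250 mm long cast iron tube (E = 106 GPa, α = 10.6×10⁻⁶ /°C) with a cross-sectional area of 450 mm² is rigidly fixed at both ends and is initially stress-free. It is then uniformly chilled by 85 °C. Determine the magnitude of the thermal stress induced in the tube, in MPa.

σ ≈ 95.5 MPa (tensile)

The supports are rigid, so the total axial strain is zero. The restrained thermal strain is ε = αΔT = 10.6×10⁻⁶ × 85 = 901×10⁻⁶.
The stress required to suppress this strain is σ = Eε = 106×10³ × 901×10⁻⁶ = 95.51 MPa, tensile since the tube is trying to contract.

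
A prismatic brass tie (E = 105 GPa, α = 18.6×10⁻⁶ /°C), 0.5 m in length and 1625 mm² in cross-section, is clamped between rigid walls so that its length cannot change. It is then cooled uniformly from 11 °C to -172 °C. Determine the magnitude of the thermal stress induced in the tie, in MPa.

σ ≈ 357 MPa (tensile)

The supports are rigid, so the total axial strain is zero. The restrained thermal strain is ε = αΔT = 18.6×10⁻⁶ × 183 = 3403.8×10⁻⁶.
The stress required to suppress this strain is σ = Eε = 105×10³ × 3403.8×10⁻⁶ = 357.4 MPa, tensile since the tie is trying to contract.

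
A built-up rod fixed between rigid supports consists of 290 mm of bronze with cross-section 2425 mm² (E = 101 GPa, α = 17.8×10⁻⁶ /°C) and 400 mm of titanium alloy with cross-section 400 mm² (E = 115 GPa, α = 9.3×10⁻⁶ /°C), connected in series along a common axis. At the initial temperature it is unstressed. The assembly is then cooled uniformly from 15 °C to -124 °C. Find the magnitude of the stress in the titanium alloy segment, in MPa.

σ ≈ 312 MPa (tensile)

Free thermal contraction of the whole bar: Σ αᵢΔT Lᵢ = 17.8×10⁻⁶×139×290 + 9.3×10⁻⁶×139×400 = 1.235 mm.
The rigid supports impose zero overall length change; the single axial force P common to all segments must satisfy P Σ Lᵢ/(AᵢEᵢ) = δ_free.
Σ Lᵢ/(AᵢEᵢ) = 290/(2425×101×10³) + 400/(400×115×10³) = 9.88×10⁻⁶ mm/N.
So P = 1.235 / 9.88×10⁻⁶ = 125 kN, tensile.
σ_{titanium alloy} = P / A = 125000 / 400 = 312.4 MPa.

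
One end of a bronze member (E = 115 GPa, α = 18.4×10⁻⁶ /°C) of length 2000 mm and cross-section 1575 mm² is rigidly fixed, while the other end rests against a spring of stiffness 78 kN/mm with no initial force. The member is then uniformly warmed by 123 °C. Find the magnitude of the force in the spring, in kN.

Free thermal expansion: δ_free = αΔT L = 18.4×10⁻⁶ × 123 × 2000 = 4.526 mm.
Let P be the compressive force at the spring. The member shortens elastically by PL/(AE) and the spring compresses by P/k; together these equal δ_free.
So P = δ_free / [L/(AE) + 1/k] = 4.526 / [ 2000/(1575×115×10³) + 1/(78×10³) ].
P = 4.526 / 2.386×10⁻⁵ = 189700 N.

P ≈ 190 kN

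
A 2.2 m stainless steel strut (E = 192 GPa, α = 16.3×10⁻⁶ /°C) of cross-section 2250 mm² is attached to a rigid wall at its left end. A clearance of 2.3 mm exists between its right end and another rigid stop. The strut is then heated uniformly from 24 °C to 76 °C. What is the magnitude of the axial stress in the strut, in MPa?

σ ≈ 0 MPa

Unrestrained expansion: δ_free = αΔT L = 16.3×10⁻⁶ × 52 × 2200 = 1.865 mm.
This is smaller than the 2.3 mm clearance, so the strut expands freely without reaching the stop — the stress is zero.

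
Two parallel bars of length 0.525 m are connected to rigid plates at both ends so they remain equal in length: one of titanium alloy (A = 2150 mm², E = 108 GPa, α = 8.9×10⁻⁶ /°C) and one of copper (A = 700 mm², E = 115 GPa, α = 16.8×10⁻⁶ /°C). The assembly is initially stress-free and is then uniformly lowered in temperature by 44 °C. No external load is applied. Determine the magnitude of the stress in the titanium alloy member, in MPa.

Both members must finish at the same length. With the larger α, the copper tends to over-contract; the plates restrain it, putting the copper in tension and the titanium alloy in compression. With no external load the two internal forces are equal and opposite, magnitude P.
Equating the net (thermal + elastic) strains gives |α₁ − α₂|·ΔT = P·[1/(A₁E₁) + 1/(A₂E₂)].
|α₁ − α₂|·ΔT = 7.9×10⁻⁶ × 44 = 0.0003476.
1/(A₁E₁) + 1/(A₂E₂) = 1/(2150×108×10³) + 1/(700×115×10³) = 1.673×10⁻⁸ N⁻¹.
P = 0.0003476 / 1.673×10⁻⁸ = 20780 N = 20.78 kN.
σ_{titanium alloy} = P/A₁ = 20780/2150 = 9.664 MPa, compressive.

σ ≈ 9.66 MPa (compressive)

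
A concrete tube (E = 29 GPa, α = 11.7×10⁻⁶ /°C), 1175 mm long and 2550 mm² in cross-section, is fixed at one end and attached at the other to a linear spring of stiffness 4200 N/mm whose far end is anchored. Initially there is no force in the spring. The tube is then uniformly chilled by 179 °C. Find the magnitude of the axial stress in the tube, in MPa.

σ ≈ 3.8 MPa (tensile)

If the spring were absent the tube would shorten by αΔT L = 11.7×10⁻⁶ × 179 × 1175 = 2.461 mm.
Let P be the tensile force in the spring. The tube extends elastically by PL/(AE) and the spring stretches by P/k; together these equal δ_free.
P [ L/(AE) + 1/k ] = δ_free → P [ 1175/(2550×29×10³) + 1/(4200) ] = 2.461.
P = 2.461 / 0.000254 = 9689 N.
σ = P/A = 9689/2550 = 3.8 MPa.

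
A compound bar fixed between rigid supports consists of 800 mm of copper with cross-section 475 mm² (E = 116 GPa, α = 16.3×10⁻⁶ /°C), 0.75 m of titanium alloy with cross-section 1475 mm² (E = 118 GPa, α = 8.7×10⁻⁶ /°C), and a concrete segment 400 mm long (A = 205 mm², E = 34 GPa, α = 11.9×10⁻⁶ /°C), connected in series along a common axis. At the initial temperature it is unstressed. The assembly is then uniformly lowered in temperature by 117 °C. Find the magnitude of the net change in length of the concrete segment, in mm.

|ΔL| ≈ 1.59 mm

Free thermal contraction of the whole bar: Σ αᵢΔT Lᵢ = 16.3×10⁻⁶×117×800 + 8.7×10⁻⁶×117×750 + 11.9×10⁻⁶×117×400 = 2.846 mm.
The rigid supports impose zero overall length change; the single axial force P common to all segments must satisfy P Σ Lᵢ/(AᵢEᵢ) = δ_free.
The series flexibility is Σ Lᵢ/(AᵢEᵢ) = 800/(475×116×10³) + 750/(1475×118×10³) + 400/(205×34×10³) = 7.622×10⁻⁵ mm/N.
So P = 2.846 / 7.622×10⁻⁵ = 37.34 kN, tensile.
For the concrete segment, free thermal change = 11.9×10⁻⁶×117×400 = 0.5569 mm and elastic change from P = 37340×400/(205×34×10³) = 2.143 mm; these oppose, so the net change is 1.59 mm (segment lengthens).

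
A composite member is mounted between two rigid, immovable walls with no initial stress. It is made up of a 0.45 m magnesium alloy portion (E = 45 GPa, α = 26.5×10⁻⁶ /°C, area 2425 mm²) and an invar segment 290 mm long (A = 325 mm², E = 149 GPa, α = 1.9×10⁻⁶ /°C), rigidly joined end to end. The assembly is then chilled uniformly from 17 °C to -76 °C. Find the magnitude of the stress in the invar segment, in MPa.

σ ≈ 353 MPa (tensile)

If the supports were absent, the total length change would be Σ αᵢΔT Lᵢ = 26.5×10⁻⁶×93×450 + 1.9×10⁻⁶×93×290 = 1.16 mm.
Since the ends are fixed, an axial force P builds up, equal in every segment, with P · Σ Lᵢ/(AᵢEᵢ) = δ_free.
The series flexibility is Σ Lᵢ/(AᵢEᵢ) = 450/(2425×45×10³) + 290/(325×149×10³) = 1.011×10⁻⁵ mm/N.
Hence P = δ_free / Σ(L/AE) = 1.16/1.011×10⁻⁵ = 114.7 kN (tensile).
σ_{invar} = P / A = 114700 / 325 = 353 MPa.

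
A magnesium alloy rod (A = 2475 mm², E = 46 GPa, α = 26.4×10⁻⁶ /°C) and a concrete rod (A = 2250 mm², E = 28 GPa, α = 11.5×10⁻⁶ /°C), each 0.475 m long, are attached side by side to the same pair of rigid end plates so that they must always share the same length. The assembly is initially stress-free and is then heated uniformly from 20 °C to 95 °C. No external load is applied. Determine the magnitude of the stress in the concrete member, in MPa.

σ ≈ 20.1 MPa (tensile)

Equilibrium of a rigid end plate with no external load gives equal and opposite internal forces ±P in the two members. Since α_{magnesium alloy} > α_{concrete}, heating drives the magnesium alloy into compression and the concrete into tension.
Compatibility of the two members (thermal + elastic change equal): (α₁ − α₂)ΔT = P·[1/(A₁E₁) + 1/(A₂E₂)].
|α₁ − α₂|·ΔT = 14.9×10⁻⁶ × 75 = 0.001117.
1/(A₁E₁) + 1/(A₂E₂) = 1/(2475×46×10³) + 1/(2250×28×10³) = 2.466×10⁻⁸ N⁻¹.
So P = 0.001117 / 2.466×10⁻⁸ = 45.32 kN.
σ_{concrete} = P/A₂ = 45320/2250 = 20.14 MPa, tensile.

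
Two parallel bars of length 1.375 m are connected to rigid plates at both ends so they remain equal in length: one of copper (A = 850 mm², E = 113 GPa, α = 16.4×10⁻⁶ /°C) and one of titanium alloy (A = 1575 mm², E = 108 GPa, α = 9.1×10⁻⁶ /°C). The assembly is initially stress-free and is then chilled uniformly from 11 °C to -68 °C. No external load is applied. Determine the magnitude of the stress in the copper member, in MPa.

Both members must finish at the same length. With the larger α, the copper tends to over-contract; the plates restrain it, putting the copper in tension and the titanium alloy in compression. With no external load the two internal forces are equal and opposite, magnitude P.
Equating the net (thermal + elastic) strains gives |α₁ − α₂|·ΔT = P·[1/(A₁E₁) + 1/(A₂E₂)].
|α₁ − α₂|·ΔT = 7.3×10⁻⁶ × 79 = 0.0005767.
1/(A₁E₁) + 1/(A₂E₂) = 1/(850×113×10³) + 1/(1575×108×10³) = 1.629×10⁻⁸ N⁻¹.
So P = 0.0005767 / 1.629×10⁻⁸ = 35.4 kN.
σ_{copper} = P/A₁ = 35400/850 = 41.65 MPa, tensile.

σ ≈ 41.6 MPa (tensile)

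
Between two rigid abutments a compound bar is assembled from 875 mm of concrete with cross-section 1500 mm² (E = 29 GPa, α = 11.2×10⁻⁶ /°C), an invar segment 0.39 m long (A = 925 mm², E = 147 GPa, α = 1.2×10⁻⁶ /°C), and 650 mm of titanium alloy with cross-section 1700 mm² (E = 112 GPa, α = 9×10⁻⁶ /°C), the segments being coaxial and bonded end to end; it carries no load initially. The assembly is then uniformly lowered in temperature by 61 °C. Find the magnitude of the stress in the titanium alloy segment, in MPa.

σ ≈ 21.9 MPa (tensile)

If the supports were absent, the total length change would be Σ αᵢΔT Lᵢ = 11.2×10⁻⁶×61×875 + 1.2×10⁻⁶×61×390 + 9×10⁻⁶×61×650 = 0.9832 mm.
The rigid supports impose zero overall length change; the single axial force P common to all segments must satisfy P Σ Lᵢ/(AᵢEᵢ) = δ_free.
Σ Lᵢ/(AᵢEᵢ) = 875/(1500×29×10³) + 390/(925×147×10³) + 650/(1700×112×10³) = 2.64×10⁻⁵ mm/N.
Hence P = δ_free / Σ(L/AE) = 0.9832/2.64×10⁻⁵ = 37.25 kN (tensile).
σ_{titanium alloy} = P / A = 37250 / 1700 = 21.91 MPa.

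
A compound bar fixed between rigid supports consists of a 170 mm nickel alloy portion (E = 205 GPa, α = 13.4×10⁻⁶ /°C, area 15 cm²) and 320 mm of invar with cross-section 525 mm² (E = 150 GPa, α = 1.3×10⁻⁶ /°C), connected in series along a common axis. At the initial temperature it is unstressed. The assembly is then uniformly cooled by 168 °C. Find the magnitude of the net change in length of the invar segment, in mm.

|ΔL| ≈ 0.329 mm

With the walls removed the bar would change length by δ_free = Σ αᵢΔT Lᵢ = 13.4×10⁻⁶×168×170 + 1.3×10⁻⁶×168×320 = 0.4526 mm.
The walls prevent any net length change, so an axial force P (same in every segment) develops. Compatibility: P · Σ Lᵢ/(AᵢEᵢ) = δ_free.
The series flexibility is Σ Lᵢ/(AᵢEᵢ) = 170/(1500×205×10³) + 320/(525×150×10³) = 4.616×10⁻⁶ mm/N.
P = 0.4526 / 4.616×10⁻⁶ = 98040 N = 98.04 kN, tensile.
For the invar segment, free thermal change = 1.3×10⁻⁶×168×320 = 0.06989 mm and elastic change from P = 98040×320/(525×150×10³) = 0.3984 mm; these oppose, so the net change is 0.329 mm (segment lengthens).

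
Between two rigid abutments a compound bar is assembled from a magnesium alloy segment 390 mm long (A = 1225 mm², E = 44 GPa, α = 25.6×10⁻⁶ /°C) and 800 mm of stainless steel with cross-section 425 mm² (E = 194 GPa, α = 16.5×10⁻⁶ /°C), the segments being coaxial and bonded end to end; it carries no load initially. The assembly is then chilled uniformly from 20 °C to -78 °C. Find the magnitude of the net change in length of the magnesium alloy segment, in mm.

|ΔL| ≈ 0.00789 mm

Free thermal contraction of the whole bar: Σ αᵢΔT Lᵢ = 25.6×10⁻⁶×98×390 + 16.5×10⁻⁶×98×800 = 2.272 mm.
Since the ends are fixed, an axial force P builds up, equal in every segment, with P · Σ Lᵢ/(AᵢEᵢ) = δ_free.
The series flexibility is Σ Lᵢ/(AᵢEᵢ) = 390/(1225×44×10³) + 800/(425×194×10³) = 1.694×10⁻⁵ mm/N.
So P = 2.272 / 1.694×10⁻⁵ = 134.1 kN, tensile.
For the magnesium alloy segment, free thermal change = 25.6×10⁻⁶×98×390 = 0.9784 mm and elastic change from P = 134100×390/(1225×44×10³) = 0.9705 mm; these oppose, so the net change is 0.00789 mm (segment shortens).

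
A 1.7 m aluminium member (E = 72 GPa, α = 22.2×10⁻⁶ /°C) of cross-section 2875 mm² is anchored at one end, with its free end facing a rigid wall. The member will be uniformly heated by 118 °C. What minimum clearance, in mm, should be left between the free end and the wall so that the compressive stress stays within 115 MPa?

Free expansion if unrestrained: δ_free = αΔT L = 22.2×10⁻⁶ × 118 × 1700 = 4.453 mm.
A stress of 115 MPa corresponds to the wall pushing the member back by σL/E = 115×1700/(72×10³) = 2.715 mm.
So the gap has to take up the difference, g_min = δ_free − σL/E = 4.453 − 2.715 = 1.738 mm.

g ≈ 1.74 mm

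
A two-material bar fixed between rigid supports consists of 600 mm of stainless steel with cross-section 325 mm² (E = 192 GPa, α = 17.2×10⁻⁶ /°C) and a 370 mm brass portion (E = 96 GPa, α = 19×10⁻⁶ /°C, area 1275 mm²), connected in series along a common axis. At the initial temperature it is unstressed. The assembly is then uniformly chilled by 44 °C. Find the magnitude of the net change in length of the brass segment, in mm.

|ΔL| ≈ 0.127 mm

If the supports were absent, the total length change would be Σ αᵢΔT Lᵢ = 17.2×10⁻⁶×44×600 + 19×10⁻⁶×44×370 = 0.7634 mm.
The rigid supports impose zero overall length change; the single axial force P common to all segments must satisfy P Σ Lᵢ/(AᵢEᵢ) = δ_free.
Σ Lᵢ/(AᵢEᵢ) = 600/(325×192×10³) + 370/(1275×96×10³) = 1.264×10⁻⁵ mm/N.
Hence P = δ_free / Σ(L/AE) = 0.7634/1.264×10⁻⁵ = 60.4 kN (tensile).
For the brass segment, free thermal change = 19×10⁻⁶×44×370 = 0.3093 mm and elastic change from P = 60400×370/(1275×96×10³) = 0.1826 mm; these oppose, so the net change is 0.127 mm (segment shortens).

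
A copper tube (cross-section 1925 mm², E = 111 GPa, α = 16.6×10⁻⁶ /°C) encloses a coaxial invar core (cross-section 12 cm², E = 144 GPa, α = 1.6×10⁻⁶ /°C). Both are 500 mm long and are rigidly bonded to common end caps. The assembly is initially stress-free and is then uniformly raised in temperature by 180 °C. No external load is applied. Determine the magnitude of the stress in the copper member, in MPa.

Equilibrium of a rigid end plate with no external load gives equal and opposite internal forces ±P in the two members. Since α_{copper} > α_{invar}, heating drives the copper into compression and the invar into tension.
Compatibility of the two members (thermal + elastic change equal): (α₁ − α₂)ΔT = P·[1/(A₁E₁) + 1/(A₂E₂)].
|α₁ − α₂|·ΔT = 15×10⁻⁶ × 180 = 0.0027.
1/(A₁E₁) + 1/(A₂E₂) = 1/(1925×111×10³) + 1/(1200×144×10³) = 1.047×10⁻⁸ N⁻¹.
So P = 0.0027 / 1.047×10⁻⁸ = 258 kN.
σ_{copper} = P/A₁ = 258000/1925 = 134 MPa, compressive.

σ ≈ 134 MPa (compressive)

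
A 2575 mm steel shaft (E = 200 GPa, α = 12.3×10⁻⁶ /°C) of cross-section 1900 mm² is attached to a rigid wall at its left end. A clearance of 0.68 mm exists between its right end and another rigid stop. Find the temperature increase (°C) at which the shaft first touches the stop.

The gap closes when αΔT L = 0.68 mm, since the shaft is still unstressed at that instant.
So ΔT = g/(αL) = 0.68/(12.3×10⁻⁶ × 2575) = 21.47 °C.

ΔT ≈ 21.5 °C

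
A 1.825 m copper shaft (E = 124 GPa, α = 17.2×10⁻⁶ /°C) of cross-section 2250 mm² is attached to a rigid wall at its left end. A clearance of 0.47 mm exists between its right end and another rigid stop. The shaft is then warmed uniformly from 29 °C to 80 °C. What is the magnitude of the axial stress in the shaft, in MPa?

σ ≈ 76.8 MPa (compressive)

If the wall were absent the shaft would grow by αΔT L = 17.2×10⁻⁶ × 51 × 1825 = 1.601 mm.
The gap closes (δ_free > 0.47 mm) and the wall then resists a further 1.601 − 0.47 = 1.131 mm of expansion.
That suppressed elongation corresponds to σ = E·Δ/L = 124×10³ × 1.131/1825 = 76.84 MPa.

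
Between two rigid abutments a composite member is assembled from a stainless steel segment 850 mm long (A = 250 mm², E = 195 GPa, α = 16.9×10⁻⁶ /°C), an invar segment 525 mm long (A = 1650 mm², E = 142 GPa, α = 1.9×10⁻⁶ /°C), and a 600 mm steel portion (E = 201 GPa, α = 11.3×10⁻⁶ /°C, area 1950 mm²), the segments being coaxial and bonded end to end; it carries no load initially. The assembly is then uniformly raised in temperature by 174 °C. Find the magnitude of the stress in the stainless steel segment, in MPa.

If the supports were absent, the total length change would be Σ αᵢΔT Lᵢ = 16.9×10⁻⁶×174×850 + 1.9×10⁻⁶×174×525 + 11.3×10⁻⁶×174×600 = 3.853 mm.
Since the ends are fixed, an axial force P builds up, equal in every segment, with P · Σ Lᵢ/(AᵢEᵢ) = δ_free.
Σ Lᵢ/(AᵢEᵢ) = 850/(250×195×10³) + 525/(1650×142×10³) + 600/(1950×201×10³) = 2.121×10⁻⁵ mm/N.
So P = 3.853 / 2.121×10⁻⁵ = 181.7 kN, compressive.
σ_{stainless steel} = P / A = 181700 / 250 = 726.7 MPa.

σ ≈ 727 MPa (compressive)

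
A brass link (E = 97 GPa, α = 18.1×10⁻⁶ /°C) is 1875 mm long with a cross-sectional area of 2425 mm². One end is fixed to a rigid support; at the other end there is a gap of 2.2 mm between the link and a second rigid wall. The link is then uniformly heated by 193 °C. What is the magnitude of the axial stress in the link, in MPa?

σ ≈ 225 MPa (compressive)

Unrestrained expansion: δ_free = αΔT L = 18.1×10⁻⁶ × 193 × 1875 = 6.55 mm.
The gap closes (δ_free > 2.2 mm) and the wall then resists a further 6.55 − 2.2 = 4.35 mm of expansion.
That suppressed elongation corresponds to σ = E·Δ/L = 97×10³ × 4.35/1875 = 225 MPa.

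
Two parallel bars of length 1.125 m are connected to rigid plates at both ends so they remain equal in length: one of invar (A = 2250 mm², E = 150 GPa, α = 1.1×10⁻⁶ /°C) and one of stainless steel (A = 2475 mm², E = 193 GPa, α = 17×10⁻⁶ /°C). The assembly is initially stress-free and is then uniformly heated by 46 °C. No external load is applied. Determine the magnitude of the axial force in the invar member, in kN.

P ≈ 145 kN (tensile in the invar)

Both members must finish at the same length. With the larger α, the stainless steel tends to over-expand; the plates restrain it, putting the stainless steel in compression and the invar in tension. With no external load the two internal forces are equal and opposite, magnitude P.
Compatibility of the two members (thermal + elastic change equal): (α₁ − α₂)ΔT = P·[1/(A₁E₁) + 1/(A₂E₂)].
|α₁ − α₂|·ΔT = 15.9×10⁻⁶ × 46 = 0.0007314.
1/(A₁E₁) + 1/(A₂E₂) = 1/(2250×150×10³) + 1/(2475×193×10³) = 5.056×10⁻⁹ N⁻¹.
So P = 0.0007314 / 5.056×10⁻⁹ = 144.6 kN.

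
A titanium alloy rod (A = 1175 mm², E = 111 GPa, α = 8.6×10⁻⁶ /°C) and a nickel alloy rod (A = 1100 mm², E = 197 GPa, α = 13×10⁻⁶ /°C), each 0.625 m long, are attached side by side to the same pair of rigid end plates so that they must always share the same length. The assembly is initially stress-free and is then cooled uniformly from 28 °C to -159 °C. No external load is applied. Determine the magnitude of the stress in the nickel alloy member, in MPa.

σ ≈ 60.9 MPa (tensile)

The nickel alloy has the larger α, so on cooling it would change length more than the titanium alloy if both were free. The rigid plates force a common final length, so the nickel alloy is put into tension and the titanium alloy into compression, with equal and opposite forces P (no external load).
Equating the net (thermal + elastic) strains gives |α₁ − α₂|·ΔT = P·[1/(A₁E₁) + 1/(A₂E₂)].
|α₁ − α₂|·ΔT = 4.4×10⁻⁶ × 187 = 0.0008228.
1/(A₁E₁) + 1/(A₂E₂) = 1/(1175×111×10³) + 1/(1100×197×10³) = 1.228×10⁻⁸ N⁻¹.
P = 0.0008228 / 1.228×10⁻⁸ = 66990 N = 66.99 kN.
σ_{nickel alloy} = P/A₂ = 66990/1100 = 60.9 MPa, tensile.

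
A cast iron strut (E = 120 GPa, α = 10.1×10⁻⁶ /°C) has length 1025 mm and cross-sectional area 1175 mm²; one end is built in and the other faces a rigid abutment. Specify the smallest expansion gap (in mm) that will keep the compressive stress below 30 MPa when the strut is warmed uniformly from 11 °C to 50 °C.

Free expansion if unrestrained: δ_free = αΔT L = 10.1×10⁻⁶ × 39 × 1025 = 0.4037 mm.
At the allowable stress the elastic shortening the wall may impose is σL/E = 30 × 1025 / (120×10³) = 0.2562 mm.
The gap must absorb the remainder: g_min = 0.4037 − 0.2562 = 0.1475 mm.

g ≈ 0.147 mm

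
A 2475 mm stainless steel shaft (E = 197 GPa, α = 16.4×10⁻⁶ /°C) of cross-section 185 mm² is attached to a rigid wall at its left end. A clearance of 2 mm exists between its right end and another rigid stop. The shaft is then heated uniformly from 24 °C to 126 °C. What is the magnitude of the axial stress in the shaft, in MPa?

σ ≈ 170 MPa (compressive)

If the wall were absent the shaft would grow by αΔT L = 16.4×10⁻⁶ × 102 × 2475 = 4.14 mm.
The gap closes (δ_free > 2 mm) and the wall then resists a further 4.14 − 2 = 2.14 mm of expansion.
Compatibility: PL/(AE) = 2.14 mm, so σ = P/A = E × (2.14/2475) = 170.3 MPa.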